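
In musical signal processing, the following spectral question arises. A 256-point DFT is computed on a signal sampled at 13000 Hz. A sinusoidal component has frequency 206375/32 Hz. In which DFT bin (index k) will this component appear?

DFT frequency resolution = f_s/N = 13000/256 = 1625/32 Hz
Bin index k = f_signal / resolution = 206375/32 / 1625/32 = 127
The signal frequency 206375/32 Hz falls in DFT bin k = 127.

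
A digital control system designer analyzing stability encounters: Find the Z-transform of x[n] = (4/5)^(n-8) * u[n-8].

Time-shifting property: if X(z) = Z{x[n]}, then Z{x[n-d]} = z^(-d) * X(z)
X(z) = z/(z - 4/5) for x[n] = (4/5)^n * u[n]
Z{x[n-8]} = z^(-8) * z/(z - 4/5) = z^(-7)/(z - 4/5)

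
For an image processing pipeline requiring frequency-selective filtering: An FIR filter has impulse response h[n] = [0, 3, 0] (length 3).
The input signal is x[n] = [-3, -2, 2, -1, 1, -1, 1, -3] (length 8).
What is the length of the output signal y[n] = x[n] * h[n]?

For linear convolution, the output length is:
len(y) = len(x) + len(h) - 1 = 8 + 3 - 1 = 10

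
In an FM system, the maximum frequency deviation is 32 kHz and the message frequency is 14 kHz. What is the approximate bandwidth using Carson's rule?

Carson's rule: BW = 2*(delta_f + f_m)
= 2*(32 + 14) kHz = 92 kHz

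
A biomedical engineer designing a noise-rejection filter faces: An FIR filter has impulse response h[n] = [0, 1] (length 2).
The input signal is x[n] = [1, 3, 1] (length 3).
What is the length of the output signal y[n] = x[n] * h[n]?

For linear convolution, the output length is:
len(y) = len(x) + len(h) - 1 = 3 + 2 - 1 = 4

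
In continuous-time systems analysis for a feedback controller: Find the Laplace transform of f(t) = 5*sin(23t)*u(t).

Standard pair: sin(wt)*u(t) <-> w/(s^2+w^2)
With w = 23: L{5*sin(23t)*u(t)} = 115/(s^2+529)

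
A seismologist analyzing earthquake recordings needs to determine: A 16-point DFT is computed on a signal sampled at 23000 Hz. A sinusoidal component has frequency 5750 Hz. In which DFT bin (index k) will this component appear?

DFT frequency resolution = f_s/N = 23000/16 = 2875/2 Hz
Bin index k = f_signal / resolution = 5750 / 2875/2 = 4
The signal frequency 5750 Hz falls in DFT bin k = 4.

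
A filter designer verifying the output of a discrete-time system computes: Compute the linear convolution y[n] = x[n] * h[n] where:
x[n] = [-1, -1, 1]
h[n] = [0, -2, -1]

y[n] = sum_k x[k]*h[n-k]. Output length = len(x) + len(h) - 1 = 3 + 3 - 1 = 5.
y[0] = -1*0 = 0
y[1] = -1*0 + -1*-2 = 2
y[2] = 1*0 + -1*-2 + -1*-1 = 3
y[3] = 1*-2 + -1*-1 = -1
y[4] = 1*-1 = -1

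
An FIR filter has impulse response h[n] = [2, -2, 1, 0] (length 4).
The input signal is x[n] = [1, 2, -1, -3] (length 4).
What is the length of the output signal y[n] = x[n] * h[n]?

For linear convolution, the output length is:
len(y) = len(x) + len(h) - 1 = 4 + 4 - 1 = 7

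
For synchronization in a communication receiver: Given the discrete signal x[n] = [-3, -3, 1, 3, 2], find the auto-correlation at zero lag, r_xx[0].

The auto-correlation at zero lag r_xx[0] equals the signal energy.
r_xx[0] = sum of x[n]^2 = (-3)^2 + (-3)^2 + 1^2 + 3^2 + 2^2
= 9 + 9 + 1 + 9 + 4 = 32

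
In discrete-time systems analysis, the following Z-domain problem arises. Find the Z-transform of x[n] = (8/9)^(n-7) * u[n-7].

Time-shifting property: if X(z) = Z{x[n]}, then Z{x[n-d]} = z^(-d) * X(z)
X(z) = z/(z - 8/9) for x[n] = (8/9)^n * u[n]
Z{x[n-7]} = z^(-7) * z/(z - 8/9) = z^(-6)/(z - 8/9)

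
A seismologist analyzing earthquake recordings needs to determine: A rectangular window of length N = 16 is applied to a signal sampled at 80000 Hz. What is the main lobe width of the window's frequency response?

For a rectangular window of length N,
the main lobe width in frequency is 2*f_s/N.
= 2*80000/16 = 10000 Hz
This determines the minimum frequency separation for resolving two sinusoids.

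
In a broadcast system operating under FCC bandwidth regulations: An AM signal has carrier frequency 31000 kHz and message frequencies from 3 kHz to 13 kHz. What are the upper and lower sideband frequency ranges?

Upper sideband (USB) = fc + [fm_low, fm_high] = 31000 + [3, 13] = [31003, 31013] kHz
Lower sideband (LSB) = fc - [fm_high, fm_low] = 31000 - [13, 3] = [30987, 30997] kHz
Total occupied spectrum: 30987 kHz to 31013 kHz (plus carrier at 31000 kHz)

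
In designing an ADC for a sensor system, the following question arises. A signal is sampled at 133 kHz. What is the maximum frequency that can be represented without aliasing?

The maximum frequency that can be represented without aliasing
is the Nyquist frequency: f_max = f_s / 2 = 133 kHz / 2 = 133/2 kHz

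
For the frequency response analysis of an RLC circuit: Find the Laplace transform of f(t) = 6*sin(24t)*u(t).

Standard pair: sin(wt)*u(t) <-> w/(s^2+w^2)
With w = 24: L{6*sin(24t)*u(t)} = 144/(s^2+576)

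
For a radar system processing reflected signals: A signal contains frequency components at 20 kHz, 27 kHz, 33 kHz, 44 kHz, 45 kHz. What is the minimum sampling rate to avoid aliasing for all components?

The highest frequency component is f_max = 45 kHz.
Nyquist rate = 2 * f_max = 2 * 45 kHz = 90 kHz.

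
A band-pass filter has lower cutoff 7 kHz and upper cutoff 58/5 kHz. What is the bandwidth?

Bandwidth = f_high - f_low
= 58/5 kHz - 7 kHz = 23/5 kHz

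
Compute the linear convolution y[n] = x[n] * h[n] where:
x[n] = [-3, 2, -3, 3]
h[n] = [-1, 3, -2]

y[n] = sum_k x[k]*h[n-k]. Output length = len(x) + len(h) - 1 = 4 + 3 - 1 = 6.
y[0] = -3*-1 = 3
y[1] = 2*-1 + -3*3 = -11
y[2] = -3*-1 + 2*3 + -3*-2 = 15
y[3] = 3*-1 + -3*3 + 2*-2 = -16
y[4] = 3*3 + -3*-2 = 15
y[5] = 3*-2 = -6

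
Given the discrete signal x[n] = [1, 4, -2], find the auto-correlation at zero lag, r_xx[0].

The auto-correlation at zero lag r_xx[0] equals the signal energy.
r_xx[0] = sum of x[n]^2 = 1^2 + 4^2 + (-2)^2
= 1 + 16 + 4 = 21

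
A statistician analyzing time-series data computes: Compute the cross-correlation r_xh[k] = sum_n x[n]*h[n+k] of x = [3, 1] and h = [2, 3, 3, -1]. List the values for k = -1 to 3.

Both sequences indexed from 0 and zero outside their support.
Lags with overlap: k = -1 to 3.
  r_xh[-1] = x[1]*h[0] = 2
  r_xh[0] = x[0]*h[0] + x[1]*h[1] = 9
  r_xh[1] = x[0]*h[1] + x[1]*h[2] = 12
  r_xh[2] = x[0]*h[2] + x[1]*h[3] = 8
  r_xh[3] = x[0]*h[3] = -3
r_xh = [2, 9, 12, 8, -3] (for k = -1, ..., 3)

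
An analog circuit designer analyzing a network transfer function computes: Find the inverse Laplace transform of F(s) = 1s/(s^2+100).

Standard pair: s/(s^2+w^2) <-> cos(wt)*u(t)
With k=1, w=10: f(t) = cos(10t)*u(t)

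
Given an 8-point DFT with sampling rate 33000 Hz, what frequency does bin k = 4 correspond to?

The frequency of DFT bin k is: f_k = k * f_s / N
f_4 = 4 * 33000 / 8 = 16500 Hz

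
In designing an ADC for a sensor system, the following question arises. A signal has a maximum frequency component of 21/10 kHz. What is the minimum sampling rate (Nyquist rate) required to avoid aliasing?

By the Nyquist-Shannon sampling theorem,
the minimum sampling rate (Nyquist rate) must be at least 2 * f_max.
Nyquist rate = 2 * 21/10 kHz = 21/5 kHz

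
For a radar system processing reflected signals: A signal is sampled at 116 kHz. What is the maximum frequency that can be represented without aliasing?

The maximum frequency that can be represented without aliasing
is the Nyquist frequency: f_max = f_s / 2 = 116 kHz / 2 = 58 kHz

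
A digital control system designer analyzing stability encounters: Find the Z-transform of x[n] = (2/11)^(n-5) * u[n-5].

Time-shifting property: if X(z) = Z{x[n]}, then Z{x[n-d]} = z^(-d) * X(z)
X(z) = z/(z - 2/11) for x[n] = (2/11)^n * u[n]
Z{x[n-5]} = z^(-5) * z/(z - 2/11) = z^(-4)/(z - 2/11)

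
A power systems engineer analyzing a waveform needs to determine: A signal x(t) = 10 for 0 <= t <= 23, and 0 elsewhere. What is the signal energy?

Energy = integral of |x(t)|^2 dt over the signal duration
= 10^2 * 23 = 100 * 23 = 2300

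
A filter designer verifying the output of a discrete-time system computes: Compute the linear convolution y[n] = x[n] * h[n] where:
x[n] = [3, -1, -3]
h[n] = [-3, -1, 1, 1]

y[n] = sum_k x[k]*h[n-k]. Output length = len(x) + len(h) - 1 = 3 + 4 - 1 = 6.
y[0] = 3*-3 = -9
y[1] = -1*-3 + 3*-1 = 0
y[2] = -3*-3 + -1*-1 + 3*1 = 13
y[3] = -3*-1 + -1*1 + 3*1 = 5
y[4] = -3*1 + -1*1 = -4
y[5] = -3*1 = -3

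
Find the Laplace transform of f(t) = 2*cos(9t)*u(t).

Standard pair: cos(wt)*u(t) <-> s/(s^2+w^2)
With w = 9: L{2*cos(9t)*u(t)} = 2s/(s^2+81)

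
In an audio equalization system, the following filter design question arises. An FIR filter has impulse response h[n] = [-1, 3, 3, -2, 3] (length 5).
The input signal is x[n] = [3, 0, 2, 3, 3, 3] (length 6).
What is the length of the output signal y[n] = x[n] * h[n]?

For linear convolution, the output length is:
len(y) = len(x) + len(h) - 1 = 6 + 5 - 1 = 10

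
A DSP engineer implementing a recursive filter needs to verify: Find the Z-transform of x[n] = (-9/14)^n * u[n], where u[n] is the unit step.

The Z-transform of a^n * u[n] is z/(z-a) for |z| > |a|.
Here a = -9/14, so X(z) = z/(z - (-9/14)) = 14z/(14z + 9)
ROC: |z| > 9/14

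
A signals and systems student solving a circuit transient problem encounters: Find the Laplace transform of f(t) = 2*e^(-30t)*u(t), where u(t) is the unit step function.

Standard Laplace transform pair:
e^(-at)*u(t) <-> 1/(s+a)
With a = 30: L{2*e^(-30t)*u(t)} = 2/(s+30), ROC: Re(s) > -30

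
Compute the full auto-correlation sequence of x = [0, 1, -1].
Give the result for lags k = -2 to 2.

r_xx[k] = sum_m x[m]*x[m+k], indexed from 0, for k = -2 to 2:
  r_xx[-2] = x[2]*x[0] = 0
  r_xx[-1] = x[1]*x[0] + x[2]*x[1] = -1
  r_xx[0] = x[0]*x[0] + x[1]*x[1] + x[2]*x[2] = 2
  r_xx[1] = x[0]*x[1] + x[1]*x[2] = -1
  r_xx[2] = x[0]*x[2] = 0
r_xx = [0, -1, 2, -1, 0]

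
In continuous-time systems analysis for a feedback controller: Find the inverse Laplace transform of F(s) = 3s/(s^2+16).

Standard pair: s/(s^2+w^2) <-> cos(wt)*u(t)
With k=3, w=4: f(t) = 3*cos(4t)*u(t)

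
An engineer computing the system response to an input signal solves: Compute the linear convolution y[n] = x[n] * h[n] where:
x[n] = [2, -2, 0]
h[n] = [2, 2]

y[n] = sum_k x[k]*h[n-k]. Output length = len(x) + len(h) - 1 = 3 + 2 - 1 = 4.
y[0] = 2*2 = 4
y[1] = -2*2 + 2*2 = 0
y[2] = 0*2 + -2*2 = -4
y[3] = 0*2 = 0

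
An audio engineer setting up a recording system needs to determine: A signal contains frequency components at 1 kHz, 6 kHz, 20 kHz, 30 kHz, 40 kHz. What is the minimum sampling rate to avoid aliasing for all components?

The highest frequency component is f_max = 40 kHz.
Nyquist rate = 2 * f_max = 2 * 40 kHz = 80 kHz.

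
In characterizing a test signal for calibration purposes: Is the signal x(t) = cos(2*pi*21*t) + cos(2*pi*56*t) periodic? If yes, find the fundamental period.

f1 = 21 Hz, f2 = 56 Hz
Period T1 = 1/21, T2 = 1/56
Ratio T1/T2 = 56/21, which is rational.
The signal is periodic with fundamental period T = 1/GCD(21,56) = 1/7 s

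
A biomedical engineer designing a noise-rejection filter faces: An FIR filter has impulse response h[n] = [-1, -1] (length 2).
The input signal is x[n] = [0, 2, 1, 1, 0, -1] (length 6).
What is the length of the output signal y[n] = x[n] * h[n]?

For linear convolution, the output length is:
len(y) = len(x) + len(h) - 1 = 6 + 2 - 1 = 7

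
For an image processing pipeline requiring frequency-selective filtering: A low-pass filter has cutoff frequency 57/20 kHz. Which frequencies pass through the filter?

A low-pass filter passes all frequencies below the cutoff frequency 57/20 kHz and attenuates higher frequencies.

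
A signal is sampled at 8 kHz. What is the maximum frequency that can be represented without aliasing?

The maximum frequency that can be represented without aliasing
is the Nyquist frequency: f_max = f_s / 2 = 8 kHz / 2 = 4 kHz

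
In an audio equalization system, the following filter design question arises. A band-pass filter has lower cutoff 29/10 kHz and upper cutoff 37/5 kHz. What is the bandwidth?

Bandwidth = f_high - f_low
= 37/5 kHz - 29/10 kHz = 9/2 kHz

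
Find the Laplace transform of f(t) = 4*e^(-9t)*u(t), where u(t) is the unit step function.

Standard Laplace transform pair:
e^(-at)*u(t) <-> 1/(s+a)
With a = 9: L{4*e^(-9t)*u(t)} = 4/(s+9), ROC: Re(s) > -9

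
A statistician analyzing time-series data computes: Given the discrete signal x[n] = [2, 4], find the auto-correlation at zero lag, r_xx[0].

The auto-correlation at zero lag r_xx[0] equals the signal energy.
r_xx[0] = sum of x[n]^2 = 2^2 + 4^2
= 4 + 16 = 20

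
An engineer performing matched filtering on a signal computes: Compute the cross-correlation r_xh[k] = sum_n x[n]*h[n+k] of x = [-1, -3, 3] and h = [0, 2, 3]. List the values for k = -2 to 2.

Both sequences indexed from 0 and zero outside their support.
Lags with overlap: k = -2 to 2.
  r_xh[-2] = x[2]*h[0] = 0
  r_xh[-1] = x[1]*h[0] + x[2]*h[1] = 6
  r_xh[0] = x[0]*h[0] + x[1]*h[1] + x[2]*h[2] = 3
  r_xh[1] = x[0]*h[1] + x[1]*h[2] = -11
  r_xh[2] = x[0]*h[2] = -3
r_xh = [0, 6, 3, -11, -3] (for k = -2, ..., 2)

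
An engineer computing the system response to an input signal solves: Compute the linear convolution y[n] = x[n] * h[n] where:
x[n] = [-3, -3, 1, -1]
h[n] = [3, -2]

y[n] = sum_k x[k]*h[n-k]. Output length = len(x) + len(h) - 1 = 4 + 2 - 1 = 5.
y[0] = -3*3 = -9
y[1] = -3*3 + -3*-2 = -3
y[2] = 1*3 + -3*-2 = 9
y[3] = -1*3 + 1*-2 = -5
y[4] = -1*-2 = 2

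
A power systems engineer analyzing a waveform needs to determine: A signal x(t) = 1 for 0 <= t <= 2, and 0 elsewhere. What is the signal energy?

Energy = integral of |x(t)|^2 dt over the signal duration
= 1^2 * 2 = 1 * 2 = 2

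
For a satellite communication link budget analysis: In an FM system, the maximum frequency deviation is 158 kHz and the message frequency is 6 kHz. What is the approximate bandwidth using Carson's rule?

Carson's rule: BW = 2*(delta_f + f_m)
= 2*(158 + 6) kHz = 328 kHz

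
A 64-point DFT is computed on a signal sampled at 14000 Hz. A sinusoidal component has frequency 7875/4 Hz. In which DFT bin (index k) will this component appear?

DFT frequency resolution = f_s/N = 14000/64 = 875/4 Hz
Bin index k = f_signal / resolution = 7875/4 / 875/4 = 9
The signal frequency 7875/4 Hz falls in DFT bin k = 9.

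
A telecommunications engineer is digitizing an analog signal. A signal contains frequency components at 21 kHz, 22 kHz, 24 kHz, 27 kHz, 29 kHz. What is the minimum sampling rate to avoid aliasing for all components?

The highest frequency component is f_max = 29 kHz.
Nyquist rate = 2 * f_max = 2 * 29 kHz = 58 kHz.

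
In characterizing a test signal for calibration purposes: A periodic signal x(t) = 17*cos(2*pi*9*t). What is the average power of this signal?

Average power of A*cos(wt) is A^2/2.
P = 17^2 / 2 = 289/2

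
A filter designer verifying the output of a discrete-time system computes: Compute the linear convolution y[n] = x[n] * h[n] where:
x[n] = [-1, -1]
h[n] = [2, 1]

y[n] = sum_k x[k]*h[n-k]. Output length = len(x) + len(h) - 1 = 2 + 2 - 1 = 3.
y[0] = -1*2 = -2
y[1] = -1*2 + -1*1 = -3
y[2] = -1*1 = -1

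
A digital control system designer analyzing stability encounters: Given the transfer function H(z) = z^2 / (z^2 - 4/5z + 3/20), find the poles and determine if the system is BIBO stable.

Poles are roots of the denominator: z^2 - 4/5z + 3/20 = 0.
Quadratic formula: z = [-(-4/5) +/- sqrt((-4/5)^2 - 4*(3/20))] / 2
Discriminant = 16/25 - 3/5 = 1/25; sqrt = 1/5.
z = (4/5 +/- 1/5) / 2 => z = 1/2 or z = 3/10.
|p1| = 1/2, |p2| = 3/10.
For BIBO stability, all poles must lie inside the unit circle (|p| < 1).
System is STABLE since both |p| < 1.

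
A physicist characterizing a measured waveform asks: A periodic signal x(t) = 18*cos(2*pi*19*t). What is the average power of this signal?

Average power of A*cos(wt) is A^2/2.
P = 18^2 / 2 = 324/2 = 162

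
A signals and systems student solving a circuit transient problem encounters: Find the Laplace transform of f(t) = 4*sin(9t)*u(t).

Standard pair: sin(wt)*u(t) <-> w/(s^2+w^2)
With w = 9: L{4*sin(9t)*u(t)} = 36/(s^2+81)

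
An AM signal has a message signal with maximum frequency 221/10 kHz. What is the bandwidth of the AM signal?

In AM (double-sideband), the bandwidth is twice the message frequency.
BW = 2 * f_m = 2 * 221/10 kHz = 221/5 kHz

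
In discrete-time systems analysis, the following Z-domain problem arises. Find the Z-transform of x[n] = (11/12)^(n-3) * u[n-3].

Time-shifting property: if X(z) = Z{x[n]}, then Z{x[n-d]} = z^(-d) * X(z)
X(z) = z/(z - 11/12) for x[n] = (11/12)^n * u[n]
Z{x[n-3]} = z^(-3) * z/(z - 11/12) = z^(-2)/(z - 11/12)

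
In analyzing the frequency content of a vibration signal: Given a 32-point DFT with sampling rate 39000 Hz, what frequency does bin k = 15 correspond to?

The frequency of DFT bin k is: f_k = k * f_s / N
f_15 = 15 * 39000 / 32 = 73125/4 Hz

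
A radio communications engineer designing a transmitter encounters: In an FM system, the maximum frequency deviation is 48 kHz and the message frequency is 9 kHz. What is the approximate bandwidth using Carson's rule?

Carson's rule: BW = 2*(delta_f + f_m)
= 2*(48 + 9) kHz = 114 kHz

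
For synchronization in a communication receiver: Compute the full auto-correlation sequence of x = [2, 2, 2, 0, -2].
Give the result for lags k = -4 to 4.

r_xx[k] = sum_m x[m]*x[m+k], indexed from 0, for k = -4 to 4:
  r_xx[-4] = x[4]*x[0] = -4
  r_xx[-3] = x[3]*x[0] + x[4]*x[1] = -4
  r_xx[-2] = x[2]*x[0] + x[3]*x[1] + x[4]*x[2] = 0
  r_xx[-1] = x[1]*x[0] + x[2]*x[1] + x[3]*x[2] + x[4]*x[3] = 8
  r_xx[0] = x[0]*x[0] + x[1]*x[1] + x[2]*x[2] + x[3]*x[3] + x[4]*x[4] = 16
  r_xx[1] = x[0]*x[1] + x[1]*x[2] + x[2]*x[3] + x[3]*x[4] = 8
  r_xx[2] = x[0]*x[2] + x[1]*x[3] + x[2]*x[4] = 0
  r_xx[3] = x[0]*x[3] + x[1]*x[4] = -4
  r_xx[4] = x[0]*x[4] = -4
r_xx = [-4, -4, 0, 8, 16, 8, 0, -4, -4]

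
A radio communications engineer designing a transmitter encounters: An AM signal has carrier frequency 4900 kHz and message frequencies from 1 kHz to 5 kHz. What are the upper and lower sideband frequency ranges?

Upper sideband (USB) = fc + [fm_low, fm_high] = 4900 + [1, 5] = [4901, 4905] kHz
Lower sideband (LSB) = fc - [fm_high, fm_low] = 4900 - [5, 1] = [4895, 4899] kHz
Total occupied spectrum: 4895 kHz to 4905 kHz (plus carrier at 4900 kHz)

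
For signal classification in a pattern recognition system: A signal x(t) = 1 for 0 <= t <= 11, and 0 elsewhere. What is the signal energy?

Energy = integral of |x(t)|^2 dt over the signal duration
= 1^2 * 11 = 1 * 11 = 11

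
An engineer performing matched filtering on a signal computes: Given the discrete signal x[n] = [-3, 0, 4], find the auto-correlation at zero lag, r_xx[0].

The auto-correlation at zero lag r_xx[0] equals the signal energy.
r_xx[0] = sum of x[n]^2 = (-3)^2 + 0^2 + 4^2
= 9 + 0 + 16 = 25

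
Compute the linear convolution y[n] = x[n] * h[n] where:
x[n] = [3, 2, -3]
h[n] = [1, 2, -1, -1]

y[n] = sum_k x[k]*h[n-k]. Output length = len(x) + len(h) - 1 = 3 + 4 - 1 = 6.
y[0] = 3*1 = 3
y[1] = 2*1 + 3*2 = 8
y[2] = -3*1 + 2*2 + 3*-1 = -2
y[3] = -3*2 + 2*-1 + 3*-1 = -11
y[4] = -3*-1 + 2*-1 = 1
y[5] = -3*-1 = 3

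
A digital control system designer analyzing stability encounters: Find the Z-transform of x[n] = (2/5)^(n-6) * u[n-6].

Time-shifting property: if X(z) = Z{x[n]}, then Z{x[n-d]} = z^(-d) * X(z)
X(z) = z/(z - 2/5) for x[n] = (2/5)^n * u[n]
Z{x[n-6]} = z^(-6) * z/(z - 2/5) = z^(-5)/(z - 2/5)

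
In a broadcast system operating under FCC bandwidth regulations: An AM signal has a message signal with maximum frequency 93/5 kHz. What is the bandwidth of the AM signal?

In AM (double-sideband), the bandwidth is twice the message frequency.
BW = 2 * f_m = 2 * 93/5 kHz = 186/5 kHz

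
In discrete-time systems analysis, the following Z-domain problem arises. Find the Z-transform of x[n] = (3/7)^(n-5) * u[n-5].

Time-shifting property: if X(z) = Z{x[n]}, then Z{x[n-d]} = z^(-d) * X(z)
X(z) = z/(z - 3/7) for x[n] = (3/7)^n * u[n]
Z{x[n-5]} = z^(-5) * z/(z - 3/7) = z^(-4)/(z - 3/7)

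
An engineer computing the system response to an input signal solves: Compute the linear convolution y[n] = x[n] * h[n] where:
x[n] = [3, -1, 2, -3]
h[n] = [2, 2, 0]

y[n] = sum_k x[k]*h[n-k]. Output length = len(x) + len(h) - 1 = 4 + 3 - 1 = 6.
y[0] = 3*2 = 6
y[1] = -1*2 + 3*2 = 4
y[2] = 2*2 + -1*2 + 3*0 = 2
y[3] = -3*2 + 2*2 + -1*0 = -2
y[4] = -3*2 + 2*0 = -6
y[5] = -3*0 = 0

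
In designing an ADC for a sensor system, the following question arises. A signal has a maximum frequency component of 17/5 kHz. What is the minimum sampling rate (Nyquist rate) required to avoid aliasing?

By the Nyquist-Shannon sampling theorem,
the minimum sampling rate (Nyquist rate) must be at least 2 * f_max.
Nyquist rate = 2 * 17/5 kHz = 34/5 kHz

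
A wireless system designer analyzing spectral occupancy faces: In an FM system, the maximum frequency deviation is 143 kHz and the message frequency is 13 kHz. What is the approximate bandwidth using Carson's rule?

Carson's rule: BW = 2*(delta_f + f_m)
= 2*(143 + 13) kHz = 312 kHz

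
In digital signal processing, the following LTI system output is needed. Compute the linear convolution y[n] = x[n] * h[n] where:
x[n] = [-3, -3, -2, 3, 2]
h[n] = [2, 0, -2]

y[n] = sum_k x[k]*h[n-k]. Output length = len(x) + len(h) - 1 = 5 + 3 - 1 = 7.
y[0] = -3*2 = -6
y[1] = -3*2 + -3*0 = -6
y[2] = -2*2 + -3*0 + -3*-2 = 2
y[3] = 3*2 + -2*0 + -3*-2 = 12
y[4] = 2*2 + 3*0 + -2*-2 = 8
y[5] = 2*0 + 3*-2 = -6
y[6] = 2*-2 = -4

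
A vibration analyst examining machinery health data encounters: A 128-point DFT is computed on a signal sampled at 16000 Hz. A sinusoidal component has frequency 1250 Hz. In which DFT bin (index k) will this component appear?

DFT frequency resolution = f_s/N = 16000/128 = 125 Hz
Bin index k = f_signal / resolution = 1250 / 125 = 10
The signal frequency 1250 Hz falls in DFT bin k = 10.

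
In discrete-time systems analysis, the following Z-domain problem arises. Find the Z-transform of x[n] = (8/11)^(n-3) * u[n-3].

Time-shifting property: if X(z) = Z{x[n]}, then Z{x[n-d]} = z^(-d) * X(z)
X(z) = z/(z - 8/11) for x[n] = (8/11)^n * u[n]
Z{x[n-3]} = z^(-3) * z/(z - 8/11) = z^(-2)/(z - 8/11)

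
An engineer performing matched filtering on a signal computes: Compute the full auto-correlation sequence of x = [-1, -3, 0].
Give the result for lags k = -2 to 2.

r_xx[k] = sum_m x[m]*x[m+k], indexed from 0, for k = -2 to 2:
  r_xx[-2] = x[2]*x[0] = 0
  r_xx[-1] = x[1]*x[0] + x[2]*x[1] = 3
  r_xx[0] = x[0]*x[0] + x[1]*x[1] + x[2]*x[2] = 10
  r_xx[1] = x[0]*x[1] + x[1]*x[2] = 3
  r_xx[2] = x[0]*x[2] = 0
r_xx = [0, 3, 10, 3, 0]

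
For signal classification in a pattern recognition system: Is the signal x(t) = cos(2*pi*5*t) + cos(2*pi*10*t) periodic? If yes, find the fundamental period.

f1 = 5 Hz, f2 = 10 Hz
Period T1 = 1/5, T2 = 1/10
Ratio T1/T2 = 10/5, which is rational.
The signal is periodic with fundamental period T = 1/GCD(5,10) = 1/5 s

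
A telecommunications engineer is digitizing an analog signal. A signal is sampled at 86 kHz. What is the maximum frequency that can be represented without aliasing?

The maximum frequency that can be represented without aliasing
is the Nyquist frequency: f_max = f_s / 2 = 86 kHz / 2 = 43 kHz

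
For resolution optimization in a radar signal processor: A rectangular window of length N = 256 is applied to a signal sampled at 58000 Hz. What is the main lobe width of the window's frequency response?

For a rectangular window of length N,
the main lobe width in frequency is 2*f_s/N.
= 2*58000/256 = 3625/8 Hz
This determines the minimum frequency separation for resolving two sinusoids.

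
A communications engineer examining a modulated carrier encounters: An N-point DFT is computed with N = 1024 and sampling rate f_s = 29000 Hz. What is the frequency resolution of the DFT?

DFT frequency resolution = f_s / N
= 29000 / 1024 = 3625/128 Hz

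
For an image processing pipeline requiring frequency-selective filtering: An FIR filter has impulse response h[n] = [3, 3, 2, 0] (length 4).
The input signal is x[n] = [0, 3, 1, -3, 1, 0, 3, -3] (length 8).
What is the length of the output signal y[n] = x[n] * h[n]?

For linear convolution, the output length is:
len(y) = len(x) + len(h) - 1 = 8 + 4 - 1 = 11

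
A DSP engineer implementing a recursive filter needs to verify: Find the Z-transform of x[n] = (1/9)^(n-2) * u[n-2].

Time-shifting property: if X(z) = Z{x[n]}, then Z{x[n-d]} = z^(-d) * X(z)
X(z) = z/(z - 1/9) for x[n] = (1/9)^n * u[n]
Z{x[n-2]} = z^(-2) * z/(z - 1/9) = z^(-1)/(z - 1/9)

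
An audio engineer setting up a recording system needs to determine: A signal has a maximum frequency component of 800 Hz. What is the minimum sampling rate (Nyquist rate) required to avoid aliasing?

By the Nyquist-Shannon sampling theorem,
the minimum sampling rate (Nyquist rate) must be at least 2 * f_max.
Nyquist rate = 2 * 800 Hz = 1600 Hz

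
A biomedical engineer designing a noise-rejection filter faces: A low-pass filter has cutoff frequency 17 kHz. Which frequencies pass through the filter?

A low-pass filter passes all frequencies below the cutoff frequency 17 kHz and attenuates higher frequencies.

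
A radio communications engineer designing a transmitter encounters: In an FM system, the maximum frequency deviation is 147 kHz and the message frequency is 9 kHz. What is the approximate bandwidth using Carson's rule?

Carson's rule: BW = 2*(delta_f + f_m)
= 2*(147 + 9) kHz = 312 kHz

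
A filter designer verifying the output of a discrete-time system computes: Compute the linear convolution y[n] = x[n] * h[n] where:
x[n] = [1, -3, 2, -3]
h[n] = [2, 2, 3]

y[n] = sum_k x[k]*h[n-k]. Output length = len(x) + len(h) - 1 = 4 + 3 - 1 = 6.
y[0] = 1*2 = 2
y[1] = -3*2 + 1*2 = -4
y[2] = 2*2 + -3*2 + 1*3 = 1
y[3] = -3*2 + 2*2 + -3*3 = -11
y[4] = -3*2 + 2*3 = 0
y[5] = -3*3 = -9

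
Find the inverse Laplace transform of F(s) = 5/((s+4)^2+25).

Standard pair: w/((s+a)^2+w^2) <-> e^(-at)*sin(wt)*u(t)
With a=4, w=5: f(t) = e^(-4t)*sin(5t)*u(t)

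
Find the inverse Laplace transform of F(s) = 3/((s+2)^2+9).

Standard pair: w/((s+a)^2+w^2) <-> e^(-at)*sin(wt)*u(t)
With a=2, w=3: f(t) = e^(-2t)*sin(3t)*u(t)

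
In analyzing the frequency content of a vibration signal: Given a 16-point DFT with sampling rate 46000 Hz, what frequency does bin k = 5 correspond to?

The frequency of DFT bin k is: f_k = k * f_s / N
f_5 = 5 * 46000 / 16 = 14375 Hz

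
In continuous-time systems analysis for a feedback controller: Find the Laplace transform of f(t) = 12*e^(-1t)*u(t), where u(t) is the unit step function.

Standard Laplace transform pair:
e^(-at)*u(t) <-> 1/(s+a)
With a = 1: L{12*e^(-1t)*u(t)} = 12/(s+1), ROC: Re(s) > -1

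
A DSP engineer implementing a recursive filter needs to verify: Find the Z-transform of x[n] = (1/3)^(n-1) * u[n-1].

Time-shifting property: if X(z) = Z{x[n]}, then Z{x[n-d]} = z^(-d) * X(z)
X(z) = z/(z - 1/3) for x[n] = (1/3)^n * u[n]
Z{x[n-1]} = z^(-1) * z/(z - 1/3) = 1/(z - 1/3)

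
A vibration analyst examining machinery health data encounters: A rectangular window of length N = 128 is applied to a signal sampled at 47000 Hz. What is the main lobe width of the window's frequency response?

For a rectangular window of length N,
the main lobe width in frequency is 2*f_s/N.
= 2*47000/128 = 5875/8 Hz
This determines the minimum frequency separation for resolving two sinusoids.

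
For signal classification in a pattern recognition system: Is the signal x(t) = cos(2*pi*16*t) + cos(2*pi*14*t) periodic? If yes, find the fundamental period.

f1 = 16 Hz, f2 = 14 Hz
Period T1 = 1/16, T2 = 1/14
Ratio T1/T2 = 14/16, which is rational.
The signal is periodic with fundamental period T = 1/GCD(16,14) = 1/2 s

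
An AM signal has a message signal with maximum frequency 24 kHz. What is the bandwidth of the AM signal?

In AM (double-sideband), the bandwidth is twice the message frequency.
BW = 2 * f_m = 2 * 24 kHz = 48 kHz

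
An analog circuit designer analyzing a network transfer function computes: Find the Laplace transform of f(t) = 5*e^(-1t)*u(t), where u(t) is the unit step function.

Standard Laplace transform pair:
e^(-at)*u(t) <-> 1/(s+a)
With a = 1: L{5*e^(-1t)*u(t)} = 5/(s+1), ROC: Re(s) > -1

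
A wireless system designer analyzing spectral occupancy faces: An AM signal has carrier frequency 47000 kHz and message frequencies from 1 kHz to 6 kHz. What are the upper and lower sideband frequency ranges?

Upper sideband (USB) = fc + [fm_low, fm_high] = 47000 + [1, 6] = [47001, 47006] kHz
Lower sideband (LSB) = fc - [fm_high, fm_low] = 47000 - [6, 1] = [46994, 46999] kHz
Total occupied spectrum: 46994 kHz to 47006 kHz (plus carrier at 47000 kHz)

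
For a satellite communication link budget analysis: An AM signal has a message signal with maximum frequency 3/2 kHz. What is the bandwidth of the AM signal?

In AM (double-sideband), the bandwidth is twice the message frequency.
BW = 2 * f_m = 2 * 3/2 kHz = 3 kHz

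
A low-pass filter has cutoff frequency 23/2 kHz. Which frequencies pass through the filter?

A low-pass filter passes all frequencies below the cutoff frequency 23/2 kHz and attenuates higher frequencies.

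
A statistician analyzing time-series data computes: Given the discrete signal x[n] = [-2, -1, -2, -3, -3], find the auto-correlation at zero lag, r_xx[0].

The auto-correlation at zero lag r_xx[0] equals the signal energy.
r_xx[0] = sum of x[n]^2 = (-2)^2 + (-1)^2 + (-2)^2 + (-3)^2 + (-3)^2
= 4 + 1 + 4 + 9 + 9 = 27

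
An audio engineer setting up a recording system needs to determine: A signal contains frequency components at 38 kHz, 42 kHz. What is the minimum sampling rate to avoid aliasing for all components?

The highest frequency component is f_max = 42 kHz.
Nyquist rate = 2 * f_max = 2 * 42 kHz = 84 kHz.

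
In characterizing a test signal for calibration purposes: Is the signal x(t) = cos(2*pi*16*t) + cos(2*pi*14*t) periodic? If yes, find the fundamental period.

f1 = 16 Hz, f2 = 14 Hz
Period T1 = 1/16, T2 = 1/14
Ratio T1/T2 = 14/16, which is rational.
The signal is periodic with fundamental period T = 1/GCD(16,14) = 1/2 s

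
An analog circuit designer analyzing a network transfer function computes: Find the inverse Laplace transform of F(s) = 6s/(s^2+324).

Standard pair: s/(s^2+w^2) <-> cos(wt)*u(t)
With k=6, w=18: f(t) = 6*cos(18t)*u(t)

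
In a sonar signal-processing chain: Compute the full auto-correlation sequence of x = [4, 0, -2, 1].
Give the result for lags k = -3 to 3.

r_xx[k] = sum_m x[m]*x[m+k], indexed from 0, for k = -3 to 3:
  r_xx[-3] = x[3]*x[0] = 4
  r_xx[-2] = x[2]*x[0] + x[3]*x[1] = -8
  r_xx[-1] = x[1]*x[0] + x[2]*x[1] + x[3]*x[2] = -2
  r_xx[0] = x[0]*x[0] + x[1]*x[1] + x[2]*x[2] + x[3]*x[3] = 21
  r_xx[1] = x[0]*x[1] + x[1]*x[2] + x[2]*x[3] = -2
  r_xx[2] = x[0]*x[2] + x[1]*x[3] = -8
  r_xx[3] = x[0]*x[3] = 4
r_xx = [4, -8, -2, 21, -2, -8, 4]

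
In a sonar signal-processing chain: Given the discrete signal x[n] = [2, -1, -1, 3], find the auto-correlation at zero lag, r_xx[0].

The auto-correlation at zero lag r_xx[0] equals the signal energy.
r_xx[0] = sum of x[n]^2 = 2^2 + (-1)^2 + (-1)^2 + 3^2
= 4 + 1 + 1 + 9 = 15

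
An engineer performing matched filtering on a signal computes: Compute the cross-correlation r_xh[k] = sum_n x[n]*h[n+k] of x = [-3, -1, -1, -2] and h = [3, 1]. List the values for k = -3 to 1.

Both sequences indexed from 0 and zero outside their support.
Lags with overlap: k = -3 to 1.
  r_xh[-3] = x[3]*h[0] = -6
  r_xh[-2] = x[2]*h[0] + x[3]*h[1] = -5
  r_xh[-1] = x[1]*h[0] + x[2]*h[1] = -4
  r_xh[0] = x[0]*h[0] + x[1]*h[1] = -10
  r_xh[1] = x[0]*h[1] = -3
r_xh = [-6, -5, -4, -10, -3] (for k = -3, ..., 1)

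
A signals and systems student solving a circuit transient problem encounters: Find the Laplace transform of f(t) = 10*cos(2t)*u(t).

Standard pair: cos(wt)*u(t) <-> s/(s^2+w^2)
With w = 2: L{10*cos(2t)*u(t)} = 10s/(s^2+4)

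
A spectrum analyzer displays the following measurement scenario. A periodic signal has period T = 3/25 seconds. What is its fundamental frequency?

The fundamental frequency is the reciprocal of the period.
f = 1/T = 1/(3/25) = 25/3 Hz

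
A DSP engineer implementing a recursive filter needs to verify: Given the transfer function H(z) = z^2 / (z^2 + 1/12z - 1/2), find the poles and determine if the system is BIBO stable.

Poles are roots of the denominator: z^2 + 1/12z - 1/2 = 0.
Quadratic formula: z = [-(1/12) +/- sqrt((1/12)^2 - 4*(-1/2))] / 2
Discriminant = 1/144 + 2 = 289/144; sqrt = 17/12.
z = (-1/12 +/- 17/12) / 2 => z = 2/3 or z = -3/4.
|p1| = 2/3, |p2| = 3/4.
For BIBO stability, all poles must lie inside the unit circle (|p| < 1).
System is STABLE since both |p| < 1.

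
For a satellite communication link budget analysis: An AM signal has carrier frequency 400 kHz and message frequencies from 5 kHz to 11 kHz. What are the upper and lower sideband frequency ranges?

Upper sideband (USB) = fc + [fm_low, fm_high] = 400 + [5, 11] = [405, 411] kHz
Lower sideband (LSB) = fc - [fm_high, fm_low] = 400 - [11, 5] = [389, 395] kHz
Total occupied spectrum: 389 kHz to 411 kHz (plus carrier at 400 kHz)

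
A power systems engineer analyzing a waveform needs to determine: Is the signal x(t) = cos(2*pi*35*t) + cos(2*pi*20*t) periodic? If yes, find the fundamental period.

f1 = 35 Hz, f2 = 20 Hz
Period T1 = 1/35, T2 = 1/20
Ratio T1/T2 = 20/35, which is rational.
The signal is periodic with fundamental period T = 1/GCD(35,20) = 1/5 s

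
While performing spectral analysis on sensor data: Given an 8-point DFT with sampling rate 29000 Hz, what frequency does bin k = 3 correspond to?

The frequency of DFT bin k is: f_k = k * f_s / N
f_3 = 3 * 29000 / 8 = 10875 Hz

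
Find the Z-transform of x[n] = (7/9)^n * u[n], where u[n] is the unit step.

The Z-transform of a^n * u[n] is z/(z-a) for |z| > |a|.
Here a = 7/9, so X(z) = z/(z - (7/9)) = 9z/(9z - 7)
ROC: |z| > 7/9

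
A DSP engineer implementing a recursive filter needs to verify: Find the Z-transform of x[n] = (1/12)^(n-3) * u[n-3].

Time-shifting property: if X(z) = Z{x[n]}, then Z{x[n-d]} = z^(-d) * X(z)
X(z) = z/(z - 1/12) for x[n] = (1/12)^n * u[n]
Z{x[n-3]} = z^(-3) * z/(z - 1/12) = z^(-2)/(z - 1/12)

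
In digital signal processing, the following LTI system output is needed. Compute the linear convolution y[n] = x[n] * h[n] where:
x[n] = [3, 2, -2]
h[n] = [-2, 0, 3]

y[n] = sum_k x[k]*h[n-k]. Output length = len(x) + len(h) - 1 = 3 + 3 - 1 = 5.
y[0] = 3*-2 = -6
y[1] = 2*-2 + 3*0 = -4
y[2] = -2*-2 + 2*0 + 3*3 = 13
y[3] = -2*0 + 2*3 = 6
y[4] = -2*3 = -6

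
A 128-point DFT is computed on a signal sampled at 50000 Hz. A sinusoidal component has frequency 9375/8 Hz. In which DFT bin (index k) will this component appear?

DFT frequency resolution = f_s/N = 50000/128 = 3125/8 Hz
Bin index k = f_signal / resolution = 9375/8 / 3125/8 = 3
The signal frequency 9375/8 Hz falls in DFT bin k = 3.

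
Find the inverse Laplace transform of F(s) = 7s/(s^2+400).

Standard pair: s/(s^2+w^2) <-> cos(wt)*u(t)
With k=7, w=20: f(t) = 7*cos(20t)*u(t)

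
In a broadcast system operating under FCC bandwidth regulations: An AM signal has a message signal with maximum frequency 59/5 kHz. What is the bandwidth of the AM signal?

In AM (double-sideband), the bandwidth is twice the message frequency.
BW = 2 * f_m = 2 * 59/5 kHz = 118/5 kHz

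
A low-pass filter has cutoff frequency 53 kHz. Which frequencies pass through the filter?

A low-pass filter passes all frequencies below the cutoff frequency 53 kHz and attenuates higher frequencies.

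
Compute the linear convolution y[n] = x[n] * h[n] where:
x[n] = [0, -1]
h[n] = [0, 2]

y[n] = sum_k x[k]*h[n-k]. Output length = len(x) + len(h) - 1 = 2 + 2 - 1 = 3.
y[0] = 0*0 = 0
y[1] = -1*0 + 0*2 = 0
y[2] = -1*2 = -2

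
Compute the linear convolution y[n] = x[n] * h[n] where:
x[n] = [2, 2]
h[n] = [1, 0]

y[n] = sum_k x[k]*h[n-k]. Output length = len(x) + len(h) - 1 = 2 + 2 - 1 = 3.
y[0] = 2*1 = 2
y[1] = 2*1 + 2*0 = 2
y[2] = 2*0 = 0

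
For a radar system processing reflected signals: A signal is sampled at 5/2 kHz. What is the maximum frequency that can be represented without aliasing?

The maximum frequency that can be represented without aliasing
is the Nyquist frequency: f_max = f_s / 2 = 5/2 kHz / 2 = 5/4 kHz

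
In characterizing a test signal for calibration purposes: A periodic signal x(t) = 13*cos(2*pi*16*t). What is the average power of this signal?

Average power of A*cos(wt) is A^2/2.
P = 13^2 / 2 = 169/2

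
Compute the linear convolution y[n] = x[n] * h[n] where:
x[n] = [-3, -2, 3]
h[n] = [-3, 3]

y[n] = sum_k x[k]*h[n-k]. Output length = len(x) + len(h) - 1 = 3 + 2 - 1 = 4.
y[0] = -3*-3 = 9
y[1] = -2*-3 + -3*3 = -3
y[2] = 3*-3 + -2*3 = -15
y[3] = 3*3 = 9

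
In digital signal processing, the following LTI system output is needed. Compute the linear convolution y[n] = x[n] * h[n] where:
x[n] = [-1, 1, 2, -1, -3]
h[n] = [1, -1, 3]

y[n] = sum_k x[k]*h[n-k]. Output length = len(x) + len(h) - 1 = 5 + 3 - 1 = 7.
y[0] = -1*1 = -1
y[1] = 1*1 + -1*-1 = 2
y[2] = 2*1 + 1*-1 + -1*3 = -2
y[3] = -1*1 + 2*-1 + 1*3 = 0
y[4] = -3*1 + -1*-1 + 2*3 = 4
y[5] = -3*-1 + -1*3 = 0
y[6] = -3*3 = -9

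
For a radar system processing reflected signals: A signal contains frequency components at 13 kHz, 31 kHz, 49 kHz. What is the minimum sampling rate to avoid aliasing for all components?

The highest frequency component is f_max = 49 kHz.
Nyquist rate = 2 * f_max = 2 * 49 kHz = 98 kHz.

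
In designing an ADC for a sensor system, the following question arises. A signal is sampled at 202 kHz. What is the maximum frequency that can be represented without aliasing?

The maximum frequency that can be represented without aliasing
is the Nyquist frequency: f_max = f_s / 2 = 202 kHz / 2 = 101 kHz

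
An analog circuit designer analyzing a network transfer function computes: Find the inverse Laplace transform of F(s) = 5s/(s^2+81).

Standard pair: s/(s^2+w^2) <-> cos(wt)*u(t)
With k=5, w=9: f(t) = 5*cos(9t)*u(t)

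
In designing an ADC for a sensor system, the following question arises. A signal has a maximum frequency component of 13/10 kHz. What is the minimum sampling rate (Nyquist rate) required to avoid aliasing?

By the Nyquist-Shannon sampling theorem,
the minimum sampling rate (Nyquist rate) must be at least 2 * f_max.
Nyquist rate = 2 * 13/10 kHz = 13/5 kHz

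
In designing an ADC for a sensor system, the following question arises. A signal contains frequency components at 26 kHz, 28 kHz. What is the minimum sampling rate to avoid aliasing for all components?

The highest frequency component is f_max = 28 kHz.
Nyquist rate = 2 * f_max = 2 * 28 kHz = 56 kHz.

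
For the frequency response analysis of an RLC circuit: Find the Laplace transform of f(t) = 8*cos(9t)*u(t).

Standard pair: cos(wt)*u(t) <-> s/(s^2+w^2)
With w = 9: L{8*cos(9t)*u(t)} = 8s/(s^2+81)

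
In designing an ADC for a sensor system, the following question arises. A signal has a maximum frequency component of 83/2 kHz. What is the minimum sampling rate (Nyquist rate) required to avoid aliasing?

By the Nyquist-Shannon sampling theorem,
the minimum sampling rate (Nyquist rate) must be at least 2 * f_max.
Nyquist rate = 2 * 83/2 kHz = 83 kHz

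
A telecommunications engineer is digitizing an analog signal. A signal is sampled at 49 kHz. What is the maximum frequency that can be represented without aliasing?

The maximum frequency that can be represented without aliasing
is the Nyquist frequency: f_max = f_s / 2 = 49 kHz / 2 = 49/2 kHz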